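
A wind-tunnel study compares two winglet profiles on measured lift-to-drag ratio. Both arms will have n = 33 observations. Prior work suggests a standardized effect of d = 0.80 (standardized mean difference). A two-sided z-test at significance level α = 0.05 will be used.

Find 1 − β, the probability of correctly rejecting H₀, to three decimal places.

Power ≈ 0.901

Noncentrality parameter: δ = d·√(n/2) = 0.80 × √(33/2) = 3.2496
Two-sided α = 0.05 → critical value z_{0.025} = 1.960.
Power = Φ(δ − 1.960) + Φ(−δ − 1.960) = Φ(1.290) + Φ(-5.210) = 0.9014 + 0.0000 = 0.9014.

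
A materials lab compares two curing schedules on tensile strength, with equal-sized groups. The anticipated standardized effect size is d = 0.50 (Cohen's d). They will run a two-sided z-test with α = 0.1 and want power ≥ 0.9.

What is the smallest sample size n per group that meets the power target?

n = 69 per group

For power 0.9 need Φ(δ − z_{0.05}) = 0.9, so δ = z_{0.05} + z_{0.10} = 1.645 + 1.282 = 2.926.
(Ignoring the negligible lower-tail rejection probability gives the usual closed-form inversion.)
δ = d·√(n/2) ⇒ n = 2(δ/d)² = 2 × (2.926 / 0.50)² = 68.51.
Rounding up, n = 69 per group.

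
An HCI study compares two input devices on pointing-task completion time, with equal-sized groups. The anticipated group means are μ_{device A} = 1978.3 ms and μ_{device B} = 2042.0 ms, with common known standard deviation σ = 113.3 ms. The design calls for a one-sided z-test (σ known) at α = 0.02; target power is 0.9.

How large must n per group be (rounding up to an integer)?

n = 71 per group

Standardized effect: d = |μ_{device A} − μ_{device B}| / σ = |1978.3 − 2042.0| / 113.3 = 0.5622
Set Φ(δ − 2.054) = 0.9; then δ − 2.054 = Φ⁻¹(0.9) = 1.282, giving δ = 3.335.
δ = d·√(n/2) ⇒ n = 2(δ/d)² = 2 × (3.335 / 0.5622)² = 70.39.
Rounding up, n = 71 per group.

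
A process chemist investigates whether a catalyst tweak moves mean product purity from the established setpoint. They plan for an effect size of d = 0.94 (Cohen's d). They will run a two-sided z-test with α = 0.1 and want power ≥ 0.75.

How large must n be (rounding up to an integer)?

Set Φ(δ − 1.645) = 0.75; then δ − 1.645 = Φ⁻¹(0.75) = 0.674, giving δ = 2.319.
(Ignoring the negligible lower-tail rejection probability gives the usual closed-form inversion.)
δ = d·√n ⇒ n = (δ/d)² = (2.319 / 0.94)² = 6.09.
Round up to the next whole unit.

n = 7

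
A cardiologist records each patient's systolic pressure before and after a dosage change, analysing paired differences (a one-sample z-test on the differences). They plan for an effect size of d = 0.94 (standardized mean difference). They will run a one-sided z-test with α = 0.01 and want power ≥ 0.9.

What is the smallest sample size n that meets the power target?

n = 15

Set Φ(δ − 2.326) = 0.9; then δ − 2.326 = Φ⁻¹(0.9) = 1.282, giving δ = 3.608.
δ = d·√n ⇒ n = (δ/d)² = (3.608 / 0.94)² = 14.73.
Round up to the next whole unit.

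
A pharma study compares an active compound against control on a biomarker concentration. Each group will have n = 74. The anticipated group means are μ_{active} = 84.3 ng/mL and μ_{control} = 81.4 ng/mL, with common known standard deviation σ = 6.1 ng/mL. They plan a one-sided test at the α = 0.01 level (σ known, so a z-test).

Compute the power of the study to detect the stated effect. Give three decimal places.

Standardized effect: d = |μ_{active} − μ_{control}| / σ = |84.3 − 81.4| / 6.1 = 0.4754
Noncentrality parameter: λ = d·√(n/2) = 0.4754 × √(74/2) = 2.8918
Critical value for a one-sided test at α = 0.01: z_α = 2.326.
Power = P(Z > 2.326 − λ) = Φ(0.565) = 0.7141.

Power ≈ 0.714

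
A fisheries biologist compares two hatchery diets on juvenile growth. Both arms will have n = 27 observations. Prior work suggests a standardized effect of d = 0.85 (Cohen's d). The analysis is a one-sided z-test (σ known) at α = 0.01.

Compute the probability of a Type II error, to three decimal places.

Noncentrality parameter: δ = d·√(n/2) = 0.85 × √(27/2) = 3.1231
Critical value for a one-sided test at α = 0.01: z_α = 2.326.
Power = P(Z > 2.326 − δ) = Φ(0.797) = 0.7872.
Type II error: β = 1 − power = 1 − 0.7872 = 0.2128.

β ≈ 0.213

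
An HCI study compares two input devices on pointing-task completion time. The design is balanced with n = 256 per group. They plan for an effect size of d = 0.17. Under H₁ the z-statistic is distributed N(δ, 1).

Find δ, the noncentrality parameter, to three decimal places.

The noncentrality parameter scales effect size by the design's sample-size factor: δ = d·√(n/2) = 0.17 × √(256/2) = 1.9233

δ ≈ 1.923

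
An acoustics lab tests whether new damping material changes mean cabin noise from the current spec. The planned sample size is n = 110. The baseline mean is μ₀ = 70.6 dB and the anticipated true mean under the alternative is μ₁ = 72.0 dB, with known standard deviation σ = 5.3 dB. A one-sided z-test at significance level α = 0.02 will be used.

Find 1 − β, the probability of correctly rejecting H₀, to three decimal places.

Power ≈ 0.763

Standardized effect: d = |μ₁ − μ₀| / σ = |72.0 − 70.6| / 5.3 = 0.2642
Noncentrality parameter: δ = d·√n = 0.2642 × √110 = 2.7704
One-sided α = 0.02 → critical value z_{0.02} = 2.054.
Power = Φ(δ − 2.054) = Φ(0.717) = 0.7632.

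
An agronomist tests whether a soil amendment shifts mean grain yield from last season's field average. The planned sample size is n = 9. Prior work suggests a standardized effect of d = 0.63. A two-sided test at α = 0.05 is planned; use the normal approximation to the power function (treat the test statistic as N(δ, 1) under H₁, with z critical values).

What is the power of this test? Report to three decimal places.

Power ≈ 0.472

Noncentrality parameter: δ = d·√n = 0.63 × √9 = 1.8900
Critical value for a two-sided test at α = 0.05: z_{α/2} = 1.960.
Power = Φ(δ − 1.960) + Φ(−δ − 1.960) = Φ(-0.070) + Φ(-3.850) = 0.4721 + 0.0001 = 0.4722.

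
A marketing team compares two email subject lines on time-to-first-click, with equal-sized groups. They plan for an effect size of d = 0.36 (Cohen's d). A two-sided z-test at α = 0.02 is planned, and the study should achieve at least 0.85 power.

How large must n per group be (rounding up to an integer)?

For power 0.85 need Φ(δ − z_{0.01}) = 0.85, so δ = z_{0.01} + z_{0.15} = 2.326 + 1.036 = 3.363.
(For δ > 0 the lower-tail rejection region contributes negligibly to power, so the one-term inversion is standard.)
δ = d·√(n/2) ⇒ n = 2(δ/d)² = 2 × (3.363 / 0.36)² = 174.51.
Round up to the next whole unit.

n = 175 per group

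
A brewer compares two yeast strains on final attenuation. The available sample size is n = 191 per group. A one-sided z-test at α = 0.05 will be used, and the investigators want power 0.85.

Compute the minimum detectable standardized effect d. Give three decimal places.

Need Φ(δ − 1.645) = 0.85, so δ = 1.645 + 1.036 = 2.681.
δ = d·√(n/2) ⇒ d = δ/√(n/2) = 2.681/√(191/2) = 0.2744.

d ≈ 0.274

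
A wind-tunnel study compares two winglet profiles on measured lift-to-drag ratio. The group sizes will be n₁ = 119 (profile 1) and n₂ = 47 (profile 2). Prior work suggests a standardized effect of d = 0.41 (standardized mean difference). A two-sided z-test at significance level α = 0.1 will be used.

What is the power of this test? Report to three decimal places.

Power ≈ 0.769

Noncentrality parameter: δ = d / √(1/n₁ + 1/n₂) = 0.41 / √(1/119 + 1/47) = 2.3799
Two-sided α = 0.1 → critical value z_{0.05} = 1.645.
Power = Φ(δ − 1.645) + Φ(−δ − 1.645) = Φ(0.735) + Φ(-4.025) = 0.7688 + 0.0000 = 0.7689.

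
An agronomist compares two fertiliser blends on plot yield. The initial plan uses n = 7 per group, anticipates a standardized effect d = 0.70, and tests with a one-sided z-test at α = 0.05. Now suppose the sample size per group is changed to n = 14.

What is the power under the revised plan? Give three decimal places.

Power ≈ 0.582

With n = 14 per group: δ = d·√(n/2) = 0.70 × √(14/2) = 1.8520. Critical value z_{0.05} = 1.645.
Revised power = Φ(δ − 1.645) = Φ(0.207) = 0.5821.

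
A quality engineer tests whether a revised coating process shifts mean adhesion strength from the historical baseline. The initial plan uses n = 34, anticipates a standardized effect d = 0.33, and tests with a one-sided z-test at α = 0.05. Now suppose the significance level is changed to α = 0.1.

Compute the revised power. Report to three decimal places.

Power ≈ 0.740

δ = d·√n = 0.33 × √34 = 1.9242 (unchanged). New critical value: z_{0.1} = 1.282.
Revised power = P(Z > 1.282 − δ) = Φ(0.643) = 0.7398.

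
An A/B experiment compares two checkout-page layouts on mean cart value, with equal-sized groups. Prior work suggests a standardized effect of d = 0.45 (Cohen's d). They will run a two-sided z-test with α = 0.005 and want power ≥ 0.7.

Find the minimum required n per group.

Set Φ(δ − 2.807) = 0.7; then δ − 2.807 = Φ⁻¹(0.7) = 0.524, giving δ = 3.331.
(For δ > 0 the lower-tail rejection region contributes negligibly to power, so the one-term inversion is standard.)
δ = d·√(n/2) ⇒ n = 2(δ/d)² = 2 × (3.331 / 0.45)² = 109.61.
Round up to the next whole unit.

n = 110 per group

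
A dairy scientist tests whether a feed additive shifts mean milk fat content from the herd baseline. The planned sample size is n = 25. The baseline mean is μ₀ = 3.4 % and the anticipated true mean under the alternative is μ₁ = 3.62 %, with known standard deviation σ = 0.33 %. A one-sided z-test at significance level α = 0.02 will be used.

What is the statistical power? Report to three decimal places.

Standardized effect: d = |μ₁ − μ₀| / σ = |3.62 − 3.4| / 0.33 = 0.6667
Noncentrality parameter: δ = d·√n = 0.6667 × √25 = 3.3333
One-sided α = 0.02 → critical value z_{0.02} = 2.054.
Power = P(Z > 2.054 − δ) = Φ(1.280) = 0.8997.

Power ≈ 0.900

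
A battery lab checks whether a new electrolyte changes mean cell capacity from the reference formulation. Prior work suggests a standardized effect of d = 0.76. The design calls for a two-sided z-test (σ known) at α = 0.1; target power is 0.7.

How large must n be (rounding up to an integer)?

n = 9

Set Φ(δ − 1.645) = 0.7; then δ − 1.645 = Φ⁻¹(0.7) = 0.524, giving δ = 2.169.
(For δ > 0 the lower-tail rejection region contributes negligibly to power, so the one-term inversion is standard.)
δ = d·√n ⇒ n = (δ/d)² = (2.169 / 0.76)² = 8.15.
Rounding up, n = 9.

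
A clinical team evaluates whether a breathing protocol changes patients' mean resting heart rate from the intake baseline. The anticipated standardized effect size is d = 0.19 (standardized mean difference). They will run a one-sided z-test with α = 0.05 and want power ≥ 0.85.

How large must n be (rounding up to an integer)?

n = 200

Set Φ(δ − 1.645) = 0.85; then δ − 1.645 = Φ⁻¹(0.85) = 1.036, giving δ = 2.681.
δ = d·√n ⇒ n = (δ/d)² = (2.681 / 0.19)² = 199.15.
Rounding up, n = 200.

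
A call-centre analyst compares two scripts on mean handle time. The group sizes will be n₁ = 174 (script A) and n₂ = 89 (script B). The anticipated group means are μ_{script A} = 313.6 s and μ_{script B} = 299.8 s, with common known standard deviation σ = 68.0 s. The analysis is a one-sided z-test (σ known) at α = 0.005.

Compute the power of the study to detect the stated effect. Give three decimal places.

Power ≈ 0.154

Standardized effect: d = |μ_{script A} − μ_{script B}| / σ = |313.6 − 299.8| / 68.0 = 0.2029
Noncentrality parameter: δ = d / √(1/n₁ + 1/n₂) = 0.2029 / √(1/174 + 1/89) = 1.5573
Critical value for a one-sided test at α = 0.005: z_α = 2.576.
Power = P(Z > 2.576 − δ) = Φ(-1.019) = 0.1542.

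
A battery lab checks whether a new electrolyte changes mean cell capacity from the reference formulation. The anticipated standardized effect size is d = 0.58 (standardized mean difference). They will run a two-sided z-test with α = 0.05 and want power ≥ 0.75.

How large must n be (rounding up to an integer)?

For power 0.75 need Φ(δ − z_{0.025}) = 0.75, so δ = z_{0.025} + z_{0.25} = 1.960 + 0.674 = 2.634.
(For δ > 0 the lower-tail rejection region contributes negligibly to power, so the one-term inversion is standard.)
δ = d·√n ⇒ n = (δ/d)² = (2.634 / 0.58)² = 20.63.
Rounding up, n = 21.

n = 21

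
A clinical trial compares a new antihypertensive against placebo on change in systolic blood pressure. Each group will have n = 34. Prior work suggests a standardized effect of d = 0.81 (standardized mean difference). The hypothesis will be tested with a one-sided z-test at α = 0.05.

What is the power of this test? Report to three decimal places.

Power ≈ 0.955

Noncentrality parameter: δ = d·√(n/2) = 0.81 × √(34/2) = 3.3397
One-sided α = 0.05 → critical value z_{0.05} = 1.645.
Power = Φ(δ − 1.645) = Φ(1.695) = 0.9549.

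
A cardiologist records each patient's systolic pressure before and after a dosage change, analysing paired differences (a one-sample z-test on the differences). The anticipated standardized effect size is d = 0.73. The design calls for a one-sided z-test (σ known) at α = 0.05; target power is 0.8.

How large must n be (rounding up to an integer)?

n = 12

Set Φ(δ − 1.645) = 0.8; then δ − 1.645 = Φ⁻¹(0.8) = 0.842, giving δ = 2.486.
δ = d·√n ⇒ n = (δ/d)² = (2.486 / 0.73)² = 11.60.
Rounding up, n = 12.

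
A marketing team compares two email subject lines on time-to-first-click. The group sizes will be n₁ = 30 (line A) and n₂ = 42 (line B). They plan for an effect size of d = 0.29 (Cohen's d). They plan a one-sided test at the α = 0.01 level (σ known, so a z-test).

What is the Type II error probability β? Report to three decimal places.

β ≈ 0.867

Noncentrality parameter: δ = d / √(1/n₁ + 1/n₂) = 0.29 / √(1/30 + 1/42) = 1.2132
Critical value for a one-sided test at α = 0.01: z_α = 2.326.
Power = P(Z > 2.326 − δ) = Φ(-1.113) = 0.1328.
Type II error: β = 1 − power = 1 − 0.1328 = 0.8672.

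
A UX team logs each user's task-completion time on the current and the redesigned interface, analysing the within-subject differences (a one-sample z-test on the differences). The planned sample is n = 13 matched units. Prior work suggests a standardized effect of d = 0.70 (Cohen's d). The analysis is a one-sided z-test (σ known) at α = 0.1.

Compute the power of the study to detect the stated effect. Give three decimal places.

Power ≈ 0.893

Noncentrality parameter: δ = d·√n = 0.70 × √13 = 2.5239
One-sided α = 0.1 → critical value z_{0.1} = 1.282.
Power = P(Z > 1.282 − δ) = Φ(1.242) = 0.8929.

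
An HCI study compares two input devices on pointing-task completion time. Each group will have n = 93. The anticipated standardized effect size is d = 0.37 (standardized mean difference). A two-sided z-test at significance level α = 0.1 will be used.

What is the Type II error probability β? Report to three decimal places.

Noncentrality parameter: δ = d·√(n/2) = 0.37 × √(93/2) = 2.5231
Critical value for a two-sided test at α = 0.1: z_{α/2} = 1.645.
Power = Φ(δ − 1.645) + Φ(−δ − 1.645) = Φ(0.878) + Φ(-4.168) = 0.8101 + 0.0000 = 0.8101.
Type II error: β = 1 − power = 1 − 0.8101 = 0.1899.

β ≈ 0.190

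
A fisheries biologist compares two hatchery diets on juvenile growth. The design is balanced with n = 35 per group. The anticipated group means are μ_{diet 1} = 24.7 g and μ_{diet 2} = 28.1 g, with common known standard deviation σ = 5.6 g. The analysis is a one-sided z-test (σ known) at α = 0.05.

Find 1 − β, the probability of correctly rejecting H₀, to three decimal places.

Standardized effect: d = |μ_{diet 1} − μ_{diet 2}| / σ = |24.7 − 28.1| / 5.6 = 0.6071
Noncentrality parameter: δ = d·√(n/2) = 0.6071 × √(35/2) = 2.5399
Critical value for a one-sided test at α = 0.05: z_α = 1.645.
Power = P(Z > 1.645 − δ) = Φ(0.895) = 0.8146.

Power ≈ 0.815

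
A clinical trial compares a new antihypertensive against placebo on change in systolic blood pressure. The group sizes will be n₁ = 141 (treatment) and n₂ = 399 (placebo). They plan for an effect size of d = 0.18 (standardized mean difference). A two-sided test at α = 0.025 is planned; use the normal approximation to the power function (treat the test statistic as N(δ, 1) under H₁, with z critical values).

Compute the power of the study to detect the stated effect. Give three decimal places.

Power ≈ 0.343

Noncentrality parameter: λ = d / √(1/n₁ + 1/n₂) = 0.18 / √(1/141 + 1/399) = 1.8373
Two-sided α = 0.025 → critical value z_{0.0125} = 2.241.
Power = Φ(λ − 2.241) + Φ(−λ − 2.241) = Φ(-0.404) + Φ(-4.079) = 0.3431 + 0.0000 = 0.3431.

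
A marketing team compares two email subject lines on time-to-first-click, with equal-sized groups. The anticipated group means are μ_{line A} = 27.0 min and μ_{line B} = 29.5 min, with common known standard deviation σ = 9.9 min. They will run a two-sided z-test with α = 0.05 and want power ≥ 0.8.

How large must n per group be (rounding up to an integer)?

n = 247 per group

Standardized effect: d = |μ_{line A} − μ_{line B}| / σ = |27.0 − 29.5| / 9.9 = 0.2525
For power 0.8 need Φ(δ − z_{0.025}) = 0.8, so δ = z_{0.025} + z_{0.20} = 1.960 + 0.842 = 2.802.
(The Φ(−δ − z_{α/2}) term is vanishingly small for δ > 0 and is dropped in the standard sample-size formula.)
δ = d·√(n/2) ⇒ n = 2(δ/d)² = 2 × (2.802 / 0.2525)² = 246.17.
Rounding up, n = 247 per group.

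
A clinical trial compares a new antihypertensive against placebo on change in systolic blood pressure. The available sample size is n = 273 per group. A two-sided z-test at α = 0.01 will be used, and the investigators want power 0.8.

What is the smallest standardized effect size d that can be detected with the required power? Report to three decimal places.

d ≈ 0.293

Need Φ(δ − 2.576) = 0.8, so δ = 2.576 + 0.842 = 3.417.
(The second rejection-region term Φ(−δ − z_{α/2}) is negligible and dropped.)
δ = d·√(n/2) ⇒ d = δ/√(n/2) = 3.417/√(273/2) = 0.2925.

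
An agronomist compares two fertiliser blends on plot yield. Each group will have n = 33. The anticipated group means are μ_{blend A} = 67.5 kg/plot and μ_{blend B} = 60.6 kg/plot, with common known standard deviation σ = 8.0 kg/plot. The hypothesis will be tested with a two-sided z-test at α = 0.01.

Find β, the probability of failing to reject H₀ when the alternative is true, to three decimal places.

β ≈ 0.177

Standardized effect: d = |μ_{blend A} − μ_{blend B}| / σ = |67.5 − 60.6| / 8.0 = 0.8625
Noncentrality parameter: δ = d·√(n/2) = 0.8625 × √(33/2) = 3.5035
Two-sided α = 0.01 → critical value z_{0.005} = 2.576.
Power = Φ(δ − 2.576) + Φ(−δ − 2.576) = Φ(0.928) + Φ(-6.079) = 0.8232 + 0.0000 = 0.8232.
Type II error: β = 1 − power = 1 − 0.8232 = 0.1768.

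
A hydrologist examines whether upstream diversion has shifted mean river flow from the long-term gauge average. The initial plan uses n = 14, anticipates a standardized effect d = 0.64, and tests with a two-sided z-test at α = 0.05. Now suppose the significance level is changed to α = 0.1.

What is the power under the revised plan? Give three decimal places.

δ = d·√n = 0.64 × √14 = 2.3947 (unchanged). New critical value: z_{0.05} = 1.645.
Revised power = Φ(δ − 1.645) + Φ(−δ − 1.645) = Φ(0.750) + Φ(-4.040) = 0.7733 + 0.0000 = 0.7733.

Power ≈ 0.773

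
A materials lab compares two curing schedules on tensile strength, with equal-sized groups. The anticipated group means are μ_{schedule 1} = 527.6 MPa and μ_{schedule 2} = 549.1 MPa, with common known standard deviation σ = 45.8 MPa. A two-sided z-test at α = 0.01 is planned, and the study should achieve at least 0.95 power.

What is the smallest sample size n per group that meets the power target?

n = 162 per group

Standardized effect: d = |μ_{schedule 1} − μ_{schedule 2}| / σ = |527.6 − 549.1| / 45.8 = 0.4694
Set Φ(δ − 2.576) = 0.95; then δ − 2.576 = Φ⁻¹(0.95) = 1.645, giving δ = 4.221.
(Ignoring the negligible lower-tail rejection probability gives the usual closed-form inversion.)
δ = d·√(n/2) ⇒ n = 2(δ/d)² = 2 × (4.221 / 0.4694)² = 161.68.
Round up to the next whole unit.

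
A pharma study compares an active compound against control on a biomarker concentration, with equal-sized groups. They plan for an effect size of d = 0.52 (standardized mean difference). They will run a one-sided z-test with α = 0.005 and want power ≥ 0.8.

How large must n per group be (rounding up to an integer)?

n = 87 per group

Set Φ(δ − 2.576) = 0.8; then δ − 2.576 = Φ⁻¹(0.8) = 0.842, giving δ = 3.417.
δ = d·√(n/2) ⇒ n = 2(δ/d)² = 2 × (3.417 / 0.52)² = 86.38.
Round up to the next whole unit.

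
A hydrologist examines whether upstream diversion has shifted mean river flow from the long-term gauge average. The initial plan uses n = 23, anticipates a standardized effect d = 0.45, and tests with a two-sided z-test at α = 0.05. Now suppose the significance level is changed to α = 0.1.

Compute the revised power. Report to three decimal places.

δ = d·√n = 0.45 × √23 = 2.1581 (unchanged). New critical value: z_{0.05} = 1.645.
Revised power = Φ(δ − 1.645) + Φ(−δ − 1.645) = Φ(0.513) + Φ(-3.803) = 0.6961 + 0.0001 = 0.6962.

Power ≈ 0.696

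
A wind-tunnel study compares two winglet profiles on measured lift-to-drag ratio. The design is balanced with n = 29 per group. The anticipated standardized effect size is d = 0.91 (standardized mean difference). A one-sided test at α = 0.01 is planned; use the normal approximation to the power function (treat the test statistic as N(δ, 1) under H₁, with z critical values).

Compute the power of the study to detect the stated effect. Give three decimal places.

Power ≈ 0.873

Noncentrality parameter: δ = d·√(n/2) = 0.91 × √(29/2) = 3.4652
One-sided α = 0.01 → critical value z_{0.01} = 2.326.
Power = Φ(δ − 2.326) = Φ(1.139) = 0.8726.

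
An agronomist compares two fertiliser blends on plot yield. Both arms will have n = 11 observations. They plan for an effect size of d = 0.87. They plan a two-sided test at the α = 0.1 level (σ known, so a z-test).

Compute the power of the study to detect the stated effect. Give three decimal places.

Power ≈ 0.654

Noncentrality parameter: δ = d·√(n/2) = 0.87 × √(11/2) = 2.0403
Two-sided α = 0.1 → critical value z_{0.05} = 1.645.
Power = Φ(δ − 1.645) + Φ(−δ − 1.645) = Φ(0.395) + Φ(-3.685) = 0.6538 + 0.0001 = 0.6539.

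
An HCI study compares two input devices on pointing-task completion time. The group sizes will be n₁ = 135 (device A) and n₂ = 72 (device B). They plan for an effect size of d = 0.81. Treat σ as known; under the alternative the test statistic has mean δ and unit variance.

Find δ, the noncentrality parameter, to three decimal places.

δ = d / √(1/n₁ + 1/n₂) = 0.81 / √(1/135 + 1/72) = 5.5505

δ ≈ 5.551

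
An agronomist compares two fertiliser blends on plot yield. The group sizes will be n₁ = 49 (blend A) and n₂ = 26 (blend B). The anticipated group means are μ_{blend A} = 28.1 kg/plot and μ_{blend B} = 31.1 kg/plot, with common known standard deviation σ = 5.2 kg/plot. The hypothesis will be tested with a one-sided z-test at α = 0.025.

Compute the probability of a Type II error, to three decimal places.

Standardized effect: d = |μ_{blend A} − μ_{blend B}| / σ = |28.1 − 31.1| / 5.2 = 0.5769
Noncentrality parameter: δ = d / √(1/n₁ + 1/n₂) = 0.5769 / √(1/49 + 1/26) = 2.3778
Critical value for a one-sided test at α = 0.025: z_α = 1.960.
Power = P(Z > 1.960 − δ) = Φ(0.418) = 0.6620.
Type II error: β = 1 − power = 1 − 0.6620 = 0.3380.

β ≈ 0.338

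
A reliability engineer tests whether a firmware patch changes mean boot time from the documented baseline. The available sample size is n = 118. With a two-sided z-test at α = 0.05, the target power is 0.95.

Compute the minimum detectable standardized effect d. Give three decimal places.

d ≈ 0.332

Required noncentrality: δ = z_{0.025} + z_{0.05} = 1.960 + 1.645 = 3.605.
(Lower-tail contribution to power is negligible for δ > 0.)
δ = d·√n ⇒ d = δ/√n = 3.605/√118 = 0.3319.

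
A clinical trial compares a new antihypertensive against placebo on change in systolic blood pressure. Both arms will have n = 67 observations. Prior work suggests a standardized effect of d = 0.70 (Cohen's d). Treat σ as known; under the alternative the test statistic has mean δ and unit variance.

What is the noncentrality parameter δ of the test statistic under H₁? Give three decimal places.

δ ≈ 4.052

δ = d·√(n/2) = 0.70 × √(67/2) = 4.0515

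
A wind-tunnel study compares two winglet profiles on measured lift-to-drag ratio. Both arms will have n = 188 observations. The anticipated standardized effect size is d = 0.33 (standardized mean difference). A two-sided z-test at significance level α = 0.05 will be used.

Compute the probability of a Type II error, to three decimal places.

Noncentrality parameter: δ = d·√(n/2) = 0.33 × √(188/2) = 3.1995
Two-sided α = 0.05 → critical value z_{0.025} = 1.960.
Power = Φ(δ − 1.960) + Φ(−δ − 1.960) = Φ(1.240) + Φ(-5.159) = 0.8924 + 0.0000 = 0.8924.
Type II error: β = 1 − power = 1 − 0.8924 = 0.1076.

β ≈ 0.108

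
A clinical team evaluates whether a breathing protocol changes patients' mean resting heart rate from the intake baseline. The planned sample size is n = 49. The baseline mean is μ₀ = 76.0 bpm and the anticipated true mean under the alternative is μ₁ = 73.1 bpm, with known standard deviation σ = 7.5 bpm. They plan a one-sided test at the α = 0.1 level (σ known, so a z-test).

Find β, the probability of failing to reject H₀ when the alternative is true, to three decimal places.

β ≈ 0.077

Standardized effect: d = |μ₁ − μ₀| / σ = |73.1 − 76.0| / 7.5 = 0.3867
Noncentrality parameter: δ = d·√n = 0.3867 × √49 = 2.7067
One-sided α = 0.1 → critical value z_{0.1} = 1.282.
Power = Φ(δ − 1.282) = Φ(1.425) = 0.9229.
Type II error: β = 1 − power = 1 − 0.9229 = 0.0771.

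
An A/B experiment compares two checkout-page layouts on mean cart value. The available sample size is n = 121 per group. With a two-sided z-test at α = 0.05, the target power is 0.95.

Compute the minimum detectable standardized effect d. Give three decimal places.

d ≈ 0.463

Need Φ(δ − 1.960) = 0.95, so δ = 1.960 + 1.645 = 3.605.
(Lower-tail contribution to power is negligible for δ > 0.)
δ = d·√(n/2) ⇒ d = δ/√(n/2) = 3.605/√(121/2) = 0.4635.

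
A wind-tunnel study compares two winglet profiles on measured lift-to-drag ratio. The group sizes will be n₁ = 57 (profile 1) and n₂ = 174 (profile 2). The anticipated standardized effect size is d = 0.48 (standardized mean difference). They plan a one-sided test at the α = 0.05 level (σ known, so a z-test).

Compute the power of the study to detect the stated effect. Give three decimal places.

Power ≈ 0.933

Noncentrality parameter: δ = d / √(1/n₁ + 1/n₂) = 0.48 / √(1/57 + 1/174) = 3.1452
One-sided α = 0.05 → critical value z_{0.05} = 1.645.
Power = P(Z > 1.645 − δ) = Φ(1.500) = 0.9332.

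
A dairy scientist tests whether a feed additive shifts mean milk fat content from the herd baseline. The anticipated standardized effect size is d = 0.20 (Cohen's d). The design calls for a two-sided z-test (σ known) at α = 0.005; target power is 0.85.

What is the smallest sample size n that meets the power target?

n = 370

For power 0.85 need Φ(δ − z_{0.0025}) = 0.85, so δ = z_{0.0025} + z_{0.15} = 2.807 + 1.036 = 3.843.
(Ignoring the negligible lower-tail rejection probability gives the usual closed-form inversion.)
δ = d·√n ⇒ n = (δ/d)² = (3.843 / 0.20)² = 369.31.
Rounding up, n = 370.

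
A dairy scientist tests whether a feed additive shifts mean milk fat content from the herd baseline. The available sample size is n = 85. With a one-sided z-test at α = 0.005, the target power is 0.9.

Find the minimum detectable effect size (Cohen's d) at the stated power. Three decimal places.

Required noncentrality: δ = z_{0.005} + z_{0.10} = 2.576 + 1.282 = 3.857.
δ = d·√n ⇒ d = δ/√n = 3.857/√85 = 0.4184.

d ≈ 0.418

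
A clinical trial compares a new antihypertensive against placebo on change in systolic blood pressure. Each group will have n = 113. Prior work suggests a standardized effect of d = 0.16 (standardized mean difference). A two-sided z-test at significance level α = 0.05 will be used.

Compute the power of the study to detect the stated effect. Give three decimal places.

Power ≈ 0.225

Noncentrality parameter: δ = d·√(n/2) = 0.16 × √(113/2) = 1.2027
Critical value for a two-sided test at α = 0.05: z_{α/2} = 1.960.
Power = Φ(δ − 1.960) + Φ(−δ − 1.960) = Φ(-0.757) + Φ(-3.163) = 0.2244 + 0.0008 = 0.2252.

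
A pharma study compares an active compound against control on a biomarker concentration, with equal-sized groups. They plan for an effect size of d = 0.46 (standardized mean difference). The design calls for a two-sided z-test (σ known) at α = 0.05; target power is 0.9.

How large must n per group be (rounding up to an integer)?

n = 100 per group

Set Φ(δ − 1.960) = 0.9; then δ − 1.960 = Φ⁻¹(0.9) = 1.282, giving δ = 3.242.
(Ignoring the negligible lower-tail rejection probability gives the usual closed-form inversion.)
δ = d·√(n/2) ⇒ n = 2(δ/d)² = 2 × (3.242 / 0.46)² = 99.31.
Round up to the next whole unit.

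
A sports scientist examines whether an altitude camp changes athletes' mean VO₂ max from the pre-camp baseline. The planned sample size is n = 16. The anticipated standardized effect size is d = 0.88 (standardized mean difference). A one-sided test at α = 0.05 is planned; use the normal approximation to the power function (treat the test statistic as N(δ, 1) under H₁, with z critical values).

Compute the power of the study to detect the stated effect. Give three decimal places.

Noncentrality parameter: δ = d·√n = 0.88 × √16 = 3.5200
Critical value for a one-sided test at α = 0.05: z_α = 1.645.
Power = P(Z > 1.645 − δ) = Φ(1.875) = 0.9696.

Power ≈ 0.970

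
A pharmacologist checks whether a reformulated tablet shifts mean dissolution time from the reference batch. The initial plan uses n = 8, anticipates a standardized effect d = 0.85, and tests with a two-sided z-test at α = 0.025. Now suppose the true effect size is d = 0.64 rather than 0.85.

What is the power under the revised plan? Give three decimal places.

Power ≈ 0.333

With d = 0.64: δ = d·√n = 0.64 × √8 = 1.8102. Critical value z_{0.0125} = 2.241.
Revised power = Φ(δ − 2.241) + Φ(−δ − 2.241) = Φ(-0.431) + Φ(-4.052) = 0.3332 + 0.0000 = 0.3332.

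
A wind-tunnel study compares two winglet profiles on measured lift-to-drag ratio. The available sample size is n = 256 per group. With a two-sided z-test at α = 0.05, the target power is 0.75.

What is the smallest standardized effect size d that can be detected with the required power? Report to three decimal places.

Need Φ(δ − 1.960) = 0.75, so δ = 1.960 + 0.674 = 2.634.
(The second rejection-region term Φ(−δ − z_{α/2}) is negligible and dropped.)
δ = d·√(n/2) ⇒ d = δ/√(n/2) = 2.634/√(256/2) = 0.2329.

d ≈ 0.233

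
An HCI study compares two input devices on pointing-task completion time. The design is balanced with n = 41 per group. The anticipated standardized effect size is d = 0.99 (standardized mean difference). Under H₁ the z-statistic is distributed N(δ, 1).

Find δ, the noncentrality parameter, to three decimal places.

The noncentrality parameter scales effect size by the design's sample-size factor: δ = d·√(n/2) = 0.99 × √(41/2) = 4.4824

δ ≈ 4.482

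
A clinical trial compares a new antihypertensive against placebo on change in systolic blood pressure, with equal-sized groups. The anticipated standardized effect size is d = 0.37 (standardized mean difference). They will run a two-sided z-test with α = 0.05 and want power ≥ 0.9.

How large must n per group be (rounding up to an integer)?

n = 154 per group

For power 0.9 need Φ(δ − z_{0.025}) = 0.9, so δ = z_{0.025} + z_{0.10} = 1.960 + 1.282 = 3.242.
(For δ > 0 the lower-tail rejection region contributes negligibly to power, so the one-term inversion is standard.)
δ = d·√(n/2) ⇒ n = 2(δ/d)² = 2 × (3.242 / 0.37)² = 153.51.
Round up to the next whole unit.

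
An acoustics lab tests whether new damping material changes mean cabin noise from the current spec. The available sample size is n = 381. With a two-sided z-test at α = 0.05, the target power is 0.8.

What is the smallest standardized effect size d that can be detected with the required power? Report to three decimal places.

Required noncentrality: δ = z_{0.025} + z_{0.20} = 1.960 + 0.842 = 2.802.
(The second rejection-region term Φ(−δ − z_{α/2}) is negligible and dropped.)
δ = d·√n ⇒ d = δ/√n = 2.802/√381 = 0.1435.

d ≈ 0.144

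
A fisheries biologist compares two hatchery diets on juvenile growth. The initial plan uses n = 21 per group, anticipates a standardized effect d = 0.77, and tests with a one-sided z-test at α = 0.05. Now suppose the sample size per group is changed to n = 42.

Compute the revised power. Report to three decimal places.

Power ≈ 0.970

With n = 42 per group: δ = d·√(n/2) = 0.77 × √(42/2) = 3.5286. Critical value z_{0.05} = 1.645.
Revised power = Φ(δ − 1.645) = Φ(1.884) = 0.9702.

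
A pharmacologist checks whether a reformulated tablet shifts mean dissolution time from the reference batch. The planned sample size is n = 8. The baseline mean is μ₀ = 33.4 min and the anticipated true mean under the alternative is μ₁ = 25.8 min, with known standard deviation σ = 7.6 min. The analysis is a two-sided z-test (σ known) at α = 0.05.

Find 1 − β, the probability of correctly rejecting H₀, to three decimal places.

Power ≈ 0.807

Standardized effect: d = |μ₁ − μ₀| / σ = |25.8 − 33.4| / 7.6 = 1.0000
Noncentrality parameter: δ = d·√n = 1.0000 × √8 = 2.8284
Two-sided α = 0.05 → critical value z_{0.025} = 1.960.
Power = Φ(δ − 1.960) + Φ(−δ − 1.960) = Φ(0.868) + Φ(-4.788) = 0.8074 + 0.0000 = 0.8074.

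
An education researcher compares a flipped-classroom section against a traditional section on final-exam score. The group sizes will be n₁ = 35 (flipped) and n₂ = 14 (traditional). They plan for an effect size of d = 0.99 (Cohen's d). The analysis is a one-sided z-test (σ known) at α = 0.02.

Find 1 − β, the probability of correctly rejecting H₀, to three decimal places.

Power ≈ 0.859

Noncentrality parameter: δ = d / √(1/n₁ + 1/n₂) = 0.99 / √(1/35 + 1/14) = 3.1307
Critical value for a one-sided test at α = 0.02: z_α = 2.054.
Power = Φ(δ − 2.054) = Φ(1.077) = 0.8592.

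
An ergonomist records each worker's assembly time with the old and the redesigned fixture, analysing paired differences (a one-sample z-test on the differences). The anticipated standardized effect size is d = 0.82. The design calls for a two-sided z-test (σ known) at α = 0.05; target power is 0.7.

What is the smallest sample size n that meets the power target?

For power 0.7 need Φ(δ − z_{0.025}) = 0.7, so δ = z_{0.025} + z_{0.30} = 1.960 + 0.524 = 2.484.
(Ignoring the negligible lower-tail rejection probability gives the usual closed-form inversion.)
δ = d·√n ⇒ n = (δ/d)² = (2.484 / 0.82)² = 9.18.
Round up to the next whole unit.

n = 10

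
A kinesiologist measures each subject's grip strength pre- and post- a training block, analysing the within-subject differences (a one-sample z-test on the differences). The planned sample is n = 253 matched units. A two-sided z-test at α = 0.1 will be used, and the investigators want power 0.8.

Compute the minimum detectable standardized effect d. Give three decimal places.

Required noncentrality: δ = z_{0.05} + z_{0.20} = 1.645 + 0.842 = 2.486.
(The second rejection-region term Φ(−δ − z_{α/2}) is negligible and dropped.)
δ = d·√n ⇒ d = δ/√n = 2.486/√253 = 0.1563.

d ≈ 0.156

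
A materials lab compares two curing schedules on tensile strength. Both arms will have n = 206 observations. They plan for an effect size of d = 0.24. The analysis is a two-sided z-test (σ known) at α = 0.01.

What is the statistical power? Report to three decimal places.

Power ≈ 0.444

Noncentrality parameter: δ = d·√(n/2) = 0.24 × √(206/2) = 2.4357
Critical value for a two-sided test at α = 0.01: z_{α/2} = 2.576.
Power = Φ(δ − 2.576) + Φ(−δ − 2.576) = Φ(-0.140) + Φ(-5.012) = 0.4443 + 0.0000 = 0.4443.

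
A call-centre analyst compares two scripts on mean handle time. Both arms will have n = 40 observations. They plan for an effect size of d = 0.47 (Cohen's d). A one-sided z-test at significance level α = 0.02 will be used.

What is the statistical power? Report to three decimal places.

Noncentrality parameter: δ = d·√(n/2) = 0.47 × √(40/2) = 2.1019
One-sided α = 0.02 → critical value z_{0.02} = 2.054.
Power = Φ(δ − 2.054) = Φ(0.048) = 0.5192.

Power ≈ 0.519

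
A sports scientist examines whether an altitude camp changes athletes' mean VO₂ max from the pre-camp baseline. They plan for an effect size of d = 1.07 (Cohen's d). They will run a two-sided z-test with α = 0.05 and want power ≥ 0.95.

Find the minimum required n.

n = 12

For power 0.95 need Φ(δ − z_{0.025}) = 0.95, so δ = z_{0.025} + z_{0.05} = 1.960 + 1.645 = 3.605.
(The Φ(−δ − z_{α/2}) term is vanishingly small for δ > 0 and is dropped in the standard sample-size formula.)
δ = d·√n ⇒ n = (δ/d)² = (3.605 / 1.07)² = 11.35.
Rounding up, n = 12.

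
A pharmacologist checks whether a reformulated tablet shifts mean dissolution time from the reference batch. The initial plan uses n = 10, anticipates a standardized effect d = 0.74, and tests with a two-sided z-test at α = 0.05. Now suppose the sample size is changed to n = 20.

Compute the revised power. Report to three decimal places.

With n = 20: δ = d·√n = 0.74 × √20 = 3.3094. Critical value z_{0.025} = 1.960.
Revised power = Φ(δ − 1.960) + Φ(−δ − 1.960) = Φ(1.349) + Φ(-5.269) = 0.9114 + 0.0000 = 0.9114.

Power ≈ 0.911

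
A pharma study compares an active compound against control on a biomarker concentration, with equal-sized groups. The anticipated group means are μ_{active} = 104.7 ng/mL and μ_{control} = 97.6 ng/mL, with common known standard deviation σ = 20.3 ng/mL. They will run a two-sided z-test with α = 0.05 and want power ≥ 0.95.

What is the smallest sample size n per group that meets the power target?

n = 213 per group

Standardized effect: d = |μ_{active} − μ_{control}| / σ = |104.7 − 97.6| / 20.3 = 0.3498
Set Φ(δ − 1.960) = 0.95; then δ − 1.960 = Φ⁻¹(0.95) = 1.645, giving δ = 3.605.
(Ignoring the negligible lower-tail rejection probability gives the usual closed-form inversion.)
δ = d·√(n/2) ⇒ n = 2(δ/d)² = 2 × (3.605 / 0.3498)² = 212.46.
Rounding up, n = 213 per group.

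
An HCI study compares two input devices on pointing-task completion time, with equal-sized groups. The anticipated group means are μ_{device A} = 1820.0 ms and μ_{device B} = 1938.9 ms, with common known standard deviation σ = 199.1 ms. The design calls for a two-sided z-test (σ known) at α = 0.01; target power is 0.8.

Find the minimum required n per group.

n = 66 per group

Standardized effect: d = |μ_{device A} − μ_{device B}| / σ = |1820.0 − 1938.9| / 199.1 = 0.5972
Set Φ(δ − 2.576) = 0.8; then δ − 2.576 = Φ⁻¹(0.8) = 0.842, giving δ = 3.417.
(Ignoring the negligible lower-tail rejection probability gives the usual closed-form inversion.)
δ = d·√(n/2) ⇒ n = 2(δ/d)² = 2 × (3.417 / 0.5972)² = 65.50.
Round up to the next whole unit.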